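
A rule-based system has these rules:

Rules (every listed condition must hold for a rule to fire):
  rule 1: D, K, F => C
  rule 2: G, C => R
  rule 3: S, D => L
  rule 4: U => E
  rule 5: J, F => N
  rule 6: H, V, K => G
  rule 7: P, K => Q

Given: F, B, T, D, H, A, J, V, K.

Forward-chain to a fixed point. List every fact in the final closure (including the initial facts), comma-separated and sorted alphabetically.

A, B, C, D, F, G, H, J, K, N, R, T, V

Round 1: rule 1 [D, K, F => C]; rule 5 [J, F => N]; rule 6 [H, V, K => G]. New: C, N, G.
Round 2: rule 2 [G, C => R]. New: R.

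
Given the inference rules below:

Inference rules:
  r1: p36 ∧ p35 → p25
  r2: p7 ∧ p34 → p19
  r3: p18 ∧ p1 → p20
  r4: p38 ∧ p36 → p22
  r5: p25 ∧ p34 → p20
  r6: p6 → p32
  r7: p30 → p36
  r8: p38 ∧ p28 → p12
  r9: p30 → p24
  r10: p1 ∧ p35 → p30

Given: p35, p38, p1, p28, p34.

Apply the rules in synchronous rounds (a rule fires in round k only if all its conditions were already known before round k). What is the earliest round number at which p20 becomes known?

4

Round 1 fires r8, r10, giving p12, p30.
Round 2 fires r7, r9, giving p36, p24.
Round 3 fires r1, r4, giving p25, p22.
Round 4 fires r5, giving p20.
p20 first appears in round 4.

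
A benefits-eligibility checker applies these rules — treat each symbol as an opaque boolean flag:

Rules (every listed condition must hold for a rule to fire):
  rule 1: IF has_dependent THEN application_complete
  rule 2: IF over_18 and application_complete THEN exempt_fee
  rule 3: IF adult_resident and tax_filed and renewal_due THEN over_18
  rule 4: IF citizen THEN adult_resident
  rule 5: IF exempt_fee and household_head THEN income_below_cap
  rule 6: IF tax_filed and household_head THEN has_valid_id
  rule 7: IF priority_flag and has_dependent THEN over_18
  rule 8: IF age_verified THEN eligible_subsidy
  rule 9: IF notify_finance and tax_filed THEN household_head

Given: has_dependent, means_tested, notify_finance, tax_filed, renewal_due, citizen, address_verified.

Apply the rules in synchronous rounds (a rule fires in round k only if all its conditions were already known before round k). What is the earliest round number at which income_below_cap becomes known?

Round 1: rule 1 [IF has_dependent THEN application_complete]; rule 4 [IF citizen THEN adult_resident]; rule 9 [IF notify_finance and tax_filed THEN household_head]. New: application_complete, adult_resident, household_head.
Round 2: rule 3 [IF adult_resident and tax_filed and renewal_due THEN over_18]; rule 6 [IF tax_filed and household_head THEN has_valid_id]. New: over_18, has_valid_id.
Round 3: rule 2 [IF over_18 and application_complete THEN exempt_fee]. New: exempt_fee.
Round 4: rule 5 [IF exempt_fee and household_head THEN income_below_cap]. New: income_below_cap.
income_below_cap first appears in round 4.

4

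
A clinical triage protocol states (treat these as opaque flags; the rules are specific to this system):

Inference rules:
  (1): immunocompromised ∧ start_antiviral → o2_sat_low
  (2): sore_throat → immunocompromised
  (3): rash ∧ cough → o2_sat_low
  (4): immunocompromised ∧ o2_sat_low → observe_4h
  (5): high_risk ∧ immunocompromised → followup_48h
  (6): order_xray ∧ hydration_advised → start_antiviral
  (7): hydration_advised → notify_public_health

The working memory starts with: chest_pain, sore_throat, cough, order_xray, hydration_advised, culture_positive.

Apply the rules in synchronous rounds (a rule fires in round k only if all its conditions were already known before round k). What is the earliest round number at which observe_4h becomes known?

[1] (2) [sore_throat → immunocompromised]; (6) [order_xray ∧ hydration_advised → start_antiviral]; (7) [hydration_advised → notify_public_health]. ⇒ new: immunocompromised, start_antiviral, notify_public_health.
[2] (1) [immunocompromised ∧ start_antiviral → o2_sat_low]. ⇒ new: o2_sat_low.
[3] (4) [immunocompromised ∧ o2_sat_low → observe_4h]. ⇒ new: observe_4h.
observe_4h first appears in round 3.

3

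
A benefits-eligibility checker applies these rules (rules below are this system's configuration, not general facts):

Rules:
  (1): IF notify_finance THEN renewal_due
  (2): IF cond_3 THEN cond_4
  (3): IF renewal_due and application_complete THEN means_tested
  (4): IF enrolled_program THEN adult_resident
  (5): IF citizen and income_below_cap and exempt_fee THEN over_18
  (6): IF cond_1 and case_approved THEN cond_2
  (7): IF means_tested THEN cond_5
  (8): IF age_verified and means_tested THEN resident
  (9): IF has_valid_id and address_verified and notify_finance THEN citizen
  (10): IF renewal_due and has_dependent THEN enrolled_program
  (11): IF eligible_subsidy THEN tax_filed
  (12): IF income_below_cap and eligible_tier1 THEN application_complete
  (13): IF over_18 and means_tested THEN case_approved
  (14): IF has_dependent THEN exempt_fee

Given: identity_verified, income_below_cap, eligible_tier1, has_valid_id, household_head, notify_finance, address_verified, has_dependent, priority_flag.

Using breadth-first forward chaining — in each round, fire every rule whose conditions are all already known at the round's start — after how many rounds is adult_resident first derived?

Round 1: (1) [IF notify_finance THEN renewal_due]; (9) [IF has_valid_id and address_verified and notify_finance THEN citizen]; (12) [IF income_below_cap and eligible_tier1 THEN application_complete]; (14) [IF has_dependent THEN exempt_fee]. Adds renewal_due, citizen, application_complete, exempt_fee.
Round 2: (3) [IF renewal_due and application_complete THEN means_tested]; (5) [IF citizen and income_below_cap and exempt_fee THEN over_18]; (10) [IF renewal_due and has_dependent THEN enrolled_program]. Adds means_tested, over_18, enrolled_program.
Round 3: (4) [IF enrolled_program THEN adult_resident]; (7) [IF means_tested THEN cond_5]; (13) [IF over_18 and means_tested THEN case_approved]. Adds adult_resident, cond_5, case_approved.
adult_resident first appears in round 3.

3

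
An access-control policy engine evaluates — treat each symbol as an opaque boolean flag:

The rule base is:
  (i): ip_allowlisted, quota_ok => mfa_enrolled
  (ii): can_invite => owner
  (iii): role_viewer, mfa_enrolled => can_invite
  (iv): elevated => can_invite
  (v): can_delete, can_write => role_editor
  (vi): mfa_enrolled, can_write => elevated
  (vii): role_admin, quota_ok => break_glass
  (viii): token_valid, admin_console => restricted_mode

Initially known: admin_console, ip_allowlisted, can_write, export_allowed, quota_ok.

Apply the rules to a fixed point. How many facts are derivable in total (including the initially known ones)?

Round 1: (i) [ip_allowlisted, quota_ok => mfa_enrolled]. Adds mfa_enrolled.
Round 2: (vi) [mfa_enrolled, can_write => elevated]. Adds elevated.
Round 3: (iv) [elevated => can_invite]. Adds can_invite.
Round 4: (ii) [can_invite => owner]. Adds owner.
Closure: {admin_console, can_invite, can_write, elevated, export_allowed, ip_allowlisted, mfa_enrolled, owner, quota_ok} — 9 facts.

9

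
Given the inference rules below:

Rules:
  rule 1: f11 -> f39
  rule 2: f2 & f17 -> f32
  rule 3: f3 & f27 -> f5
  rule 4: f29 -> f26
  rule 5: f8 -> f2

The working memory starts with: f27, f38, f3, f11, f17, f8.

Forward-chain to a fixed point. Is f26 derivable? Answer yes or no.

Round 1: rule 1 [f11 -> f39]; rule 3 [f3 & f27 -> f5]; rule 5 [f8 -> f2]. Adds f39, f5, f2.
Round 2: rule 2 [f2 & f17 -> f32]. Adds f32.
Fixed point reached. f26 is concluded only by rule 4; rule 4 needs f29 (never derived).

no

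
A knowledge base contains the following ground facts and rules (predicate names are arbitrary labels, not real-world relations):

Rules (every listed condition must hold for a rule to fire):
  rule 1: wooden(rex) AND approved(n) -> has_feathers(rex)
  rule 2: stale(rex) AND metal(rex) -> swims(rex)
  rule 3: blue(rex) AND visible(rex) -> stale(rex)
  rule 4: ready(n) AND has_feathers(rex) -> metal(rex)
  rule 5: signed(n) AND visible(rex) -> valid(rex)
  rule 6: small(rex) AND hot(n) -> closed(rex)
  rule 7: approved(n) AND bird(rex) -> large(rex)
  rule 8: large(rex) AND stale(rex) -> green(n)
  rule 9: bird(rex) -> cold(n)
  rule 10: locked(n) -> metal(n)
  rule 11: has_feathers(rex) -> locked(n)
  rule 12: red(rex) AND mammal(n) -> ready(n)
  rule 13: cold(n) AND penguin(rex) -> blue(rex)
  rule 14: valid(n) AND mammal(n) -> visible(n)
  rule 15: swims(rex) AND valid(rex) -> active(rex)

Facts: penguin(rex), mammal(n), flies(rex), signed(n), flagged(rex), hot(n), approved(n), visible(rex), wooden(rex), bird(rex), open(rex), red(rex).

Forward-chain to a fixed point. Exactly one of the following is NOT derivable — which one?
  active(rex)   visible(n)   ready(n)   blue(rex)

Round 1: rule 1 [wooden(rex) AND approved(n) -> has_feathers(rex)]; rule 5 [signed(n) AND visible(rex) -> valid(rex)]; rule 7 [approved(n) AND bird(rex) -> large(rex)]; rule 9 [bird(rex) -> cold(n)]; rule 12 [red(rex) AND mammal(n) -> ready(n)]. Adds has_feathers(rex), valid(rex), large(rex), cold(n), ready(n).
Round 2: rule 4 [ready(n) AND has_feathers(rex) -> metal(rex)]; rule 11 [has_feathers(rex) -> locked(n)]; rule 13 [cold(n) AND penguin(rex) -> blue(rex)]. Adds metal(rex), locked(n), blue(rex).
Round 3: rule 3 [blue(rex) AND visible(rex) -> stale(rex)]; rule 10 [locked(n) -> metal(n)]. Adds stale(rex), metal(n).
Round 4: rule 2 [stale(rex) AND metal(rex) -> swims(rex)]; rule 8 [large(rex) AND stale(rex) -> green(n)]. Adds swims(rex), green(n).
Round 5: rule 15 [swims(rex) AND valid(rex) -> active(rex)]. Adds active(rex).
Derived: ready(n) (round 1), active(rex) (round 5), blue(rex) (round 2). visible(n) never appears in any round.

visible(n)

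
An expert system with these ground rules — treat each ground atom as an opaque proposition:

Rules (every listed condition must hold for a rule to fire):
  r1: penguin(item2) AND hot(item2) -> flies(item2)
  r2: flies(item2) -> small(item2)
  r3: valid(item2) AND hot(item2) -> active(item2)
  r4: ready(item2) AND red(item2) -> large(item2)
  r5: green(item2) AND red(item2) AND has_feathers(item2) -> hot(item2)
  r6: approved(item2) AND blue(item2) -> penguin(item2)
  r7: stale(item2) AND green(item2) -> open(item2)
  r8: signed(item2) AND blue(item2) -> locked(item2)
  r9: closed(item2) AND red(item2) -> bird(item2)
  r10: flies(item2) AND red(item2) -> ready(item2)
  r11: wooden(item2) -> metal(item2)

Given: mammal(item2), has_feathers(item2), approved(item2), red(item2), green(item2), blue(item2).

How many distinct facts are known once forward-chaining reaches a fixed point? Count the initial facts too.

Round 1: r5 [green(item2) AND red(item2) AND has_feathers(item2) -> hot(item2)]; r6 [approved(item2) AND blue(item2) -> penguin(item2)]. Adds hot(item2), penguin(item2).
Round 2: r1 [penguin(item2) AND hot(item2) -> flies(item2)]. Adds flies(item2).
Round 3: r2 [flies(item2) -> small(item2)]; r10 [flies(item2) AND red(item2) -> ready(item2)]. Adds small(item2), ready(item2).
Round 4: r4 [ready(item2) AND red(item2) -> large(item2)]. Adds large(item2).
Closure: {approved(item2), blue(item2), flies(item2), green(item2), has_feathers(item2), hot(item2), large(item2), mammal(item2), penguin(item2), ready(item2), red(item2), small(item2)} — 12 facts.

12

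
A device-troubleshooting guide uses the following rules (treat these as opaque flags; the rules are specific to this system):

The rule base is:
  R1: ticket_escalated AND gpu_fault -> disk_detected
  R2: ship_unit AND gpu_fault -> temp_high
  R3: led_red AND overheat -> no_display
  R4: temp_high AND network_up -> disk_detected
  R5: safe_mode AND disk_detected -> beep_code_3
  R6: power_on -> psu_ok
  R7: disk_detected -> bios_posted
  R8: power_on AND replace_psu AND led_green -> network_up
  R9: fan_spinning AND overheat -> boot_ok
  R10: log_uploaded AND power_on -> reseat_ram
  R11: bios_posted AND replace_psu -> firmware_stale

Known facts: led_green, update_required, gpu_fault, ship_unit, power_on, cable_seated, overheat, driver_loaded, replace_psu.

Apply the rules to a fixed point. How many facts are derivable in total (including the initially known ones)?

15

Round 1: R2 [ship_unit AND gpu_fault -> temp_high]; R6 [power_on -> psu_ok]; R8 [power_on AND replace_psu AND led_green -> network_up]. Adds temp_high, psu_ok, network_up.
Round 2: R4 [temp_high AND network_up -> disk_detected]. Adds disk_detected.
Round 3: R7 [disk_detected -> bios_posted]. Adds bios_posted.
Round 4: R11 [bios_posted AND replace_psu -> firmware_stale]. Adds firmware_stale.
Closure: {bios_posted, cable_seated, disk_detected, driver_loaded, firmware_stale, gpu_fault, led_green, network_up, overheat, power_on, psu_ok, replace_psu, ship_unit, temp_high, update_required} — 15 facts.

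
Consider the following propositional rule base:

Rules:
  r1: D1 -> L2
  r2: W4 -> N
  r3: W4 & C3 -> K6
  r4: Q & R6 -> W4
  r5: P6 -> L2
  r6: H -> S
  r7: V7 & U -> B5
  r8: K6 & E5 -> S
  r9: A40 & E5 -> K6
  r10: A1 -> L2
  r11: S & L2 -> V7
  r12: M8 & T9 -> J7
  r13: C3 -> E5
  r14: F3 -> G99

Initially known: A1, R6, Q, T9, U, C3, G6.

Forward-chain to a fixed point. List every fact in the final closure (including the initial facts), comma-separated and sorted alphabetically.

A1, B5, C3, E5, G6, K6, L2, N, Q, R6, S, T9, U, V7, W4

[1] r4 [Q & R6 -> W4]; r10 [A1 -> L2]; r13 [C3 -> E5]. ⇒ new: W4, L2, E5.
[2] r2 [W4 -> N]; r3 [W4 & C3 -> K6]. ⇒ new: N, K6.
[3] r8 [K6 & E5 -> S]. ⇒ new: S.
[4] r11 [S & L2 -> V7]. ⇒ new: V7.
[5] r7 [V7 & U -> B5]. ⇒ new: B5.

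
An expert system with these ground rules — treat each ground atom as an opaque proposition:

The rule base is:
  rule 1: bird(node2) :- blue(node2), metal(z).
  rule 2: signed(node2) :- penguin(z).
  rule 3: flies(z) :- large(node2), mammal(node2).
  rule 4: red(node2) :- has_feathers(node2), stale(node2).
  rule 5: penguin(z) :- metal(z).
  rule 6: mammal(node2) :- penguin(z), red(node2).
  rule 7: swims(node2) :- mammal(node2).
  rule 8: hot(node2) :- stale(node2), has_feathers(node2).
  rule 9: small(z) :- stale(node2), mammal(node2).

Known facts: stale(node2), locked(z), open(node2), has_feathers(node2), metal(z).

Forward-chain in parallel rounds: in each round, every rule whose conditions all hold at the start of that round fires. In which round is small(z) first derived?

3

Round 1: rule 4 [red(node2) :- has_feathers(node2), stale(node2).]; rule 5 [penguin(z) :- metal(z).]; rule 8 [hot(node2) :- stale(node2), has_feathers(node2).]. New: red(node2), penguin(z), hot(node2).
Round 2: rule 2 [signed(node2) :- penguin(z).]; rule 6 [mammal(node2) :- penguin(z), red(node2).]. New: signed(node2), mammal(node2).
Round 3: rule 7 [swims(node2) :- mammal(node2).]; rule 9 [small(z) :- stale(node2), mammal(node2).]. New: swims(node2), small(z).
small(z) first appears in round 3.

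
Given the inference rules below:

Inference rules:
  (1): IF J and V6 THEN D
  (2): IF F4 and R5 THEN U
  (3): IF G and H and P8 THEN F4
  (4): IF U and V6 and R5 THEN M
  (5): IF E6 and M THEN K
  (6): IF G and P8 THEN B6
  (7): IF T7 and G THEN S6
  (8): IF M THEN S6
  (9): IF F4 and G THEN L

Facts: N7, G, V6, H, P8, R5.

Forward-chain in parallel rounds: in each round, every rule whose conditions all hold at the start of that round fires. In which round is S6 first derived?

Round 1 fires (3), (6), giving F4, B6.
Round 2 fires (2), (9), giving U, L.
Round 3 fires (4), giving M.
Round 4 fires (8), giving S6.
S6 first appears in round 4.

4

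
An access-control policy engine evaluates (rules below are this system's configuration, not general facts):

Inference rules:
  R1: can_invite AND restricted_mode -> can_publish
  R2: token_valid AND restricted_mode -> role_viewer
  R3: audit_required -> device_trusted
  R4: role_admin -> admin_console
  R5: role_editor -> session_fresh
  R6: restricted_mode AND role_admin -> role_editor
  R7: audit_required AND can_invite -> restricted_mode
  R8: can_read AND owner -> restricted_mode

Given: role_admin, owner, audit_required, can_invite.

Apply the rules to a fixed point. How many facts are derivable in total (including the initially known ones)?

Round 1 fires R3, R4, R7, giving device_trusted, admin_console, restricted_mode.
Round 2 fires R1, R6, giving can_publish, role_editor.
Round 3 fires R5, giving session_fresh.
Closure: {admin_console, audit_required, can_invite, can_publish, device_trusted, owner, restricted_mode, role_admin, role_editor, session_fresh} — 10 facts.

10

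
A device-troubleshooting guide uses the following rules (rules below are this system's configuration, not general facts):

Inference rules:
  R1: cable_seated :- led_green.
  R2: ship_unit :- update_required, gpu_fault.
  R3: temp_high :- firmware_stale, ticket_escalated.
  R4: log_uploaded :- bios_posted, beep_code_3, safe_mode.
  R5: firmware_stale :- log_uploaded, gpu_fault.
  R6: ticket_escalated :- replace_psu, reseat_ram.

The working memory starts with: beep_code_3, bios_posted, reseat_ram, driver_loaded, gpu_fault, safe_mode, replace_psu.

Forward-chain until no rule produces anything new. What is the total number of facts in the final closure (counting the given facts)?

[1] R4 [log_uploaded :- bios_posted, beep_code_3, safe_mode.]; R6 [ticket_escalated :- replace_psu, reseat_ram.]. ⇒ new: log_uploaded, ticket_escalated.
[2] R5 [firmware_stale :- log_uploaded, gpu_fault.]. ⇒ new: firmware_stale.
[3] R3 [temp_high :- firmware_stale, ticket_escalated.]. ⇒ new: temp_high.
Closure: {beep_code_3, bios_posted, driver_loaded, firmware_stale, gpu_fault, log_uploaded, replace_psu, reseat_ram, safe_mode, temp_high, ticket_escalated} — 11 facts.

11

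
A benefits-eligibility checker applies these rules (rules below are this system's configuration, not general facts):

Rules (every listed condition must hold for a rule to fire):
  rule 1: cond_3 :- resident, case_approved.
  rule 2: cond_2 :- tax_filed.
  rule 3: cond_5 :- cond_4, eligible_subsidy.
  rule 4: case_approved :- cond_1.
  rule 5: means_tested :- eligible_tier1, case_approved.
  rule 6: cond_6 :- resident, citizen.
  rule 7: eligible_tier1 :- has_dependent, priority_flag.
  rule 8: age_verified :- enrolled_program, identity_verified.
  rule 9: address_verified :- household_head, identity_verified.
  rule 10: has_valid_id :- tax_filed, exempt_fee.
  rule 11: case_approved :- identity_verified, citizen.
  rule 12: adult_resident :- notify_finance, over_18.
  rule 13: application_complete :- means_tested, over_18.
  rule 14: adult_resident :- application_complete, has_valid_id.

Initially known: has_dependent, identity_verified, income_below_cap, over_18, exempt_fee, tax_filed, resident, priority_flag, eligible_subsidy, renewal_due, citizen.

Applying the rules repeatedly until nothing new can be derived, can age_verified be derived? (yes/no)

no

Round 1 — rule 2, rule 6, rule 7, rule 10, rule 11, derive cond_2, cond_6, eligible_tier1, has_valid_id, case_approved.
Round 2 — rule 1, rule 5, derive cond_3, means_tested.
Round 3 — rule 13, derive application_complete.
Round 4 — rule 14, derive adult_resident.
Fixed point reached. age_verified is concluded only by rule 8; rule 8 needs enrolled_program (never derived).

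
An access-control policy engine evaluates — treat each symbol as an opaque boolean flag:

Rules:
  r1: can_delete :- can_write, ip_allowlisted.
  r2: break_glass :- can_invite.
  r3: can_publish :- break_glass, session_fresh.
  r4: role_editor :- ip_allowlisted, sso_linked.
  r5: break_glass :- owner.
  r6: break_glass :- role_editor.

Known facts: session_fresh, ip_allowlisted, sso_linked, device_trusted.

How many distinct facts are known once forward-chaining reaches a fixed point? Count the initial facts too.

Round 1 fires r4, giving role_editor.
Round 2 fires r6, giving break_glass.
Round 3 fires r3, giving can_publish.
Closure: {break_glass, can_publish, device_trusted, ip_allowlisted, role_editor, session_fresh, sso_linked} — 7 facts.

7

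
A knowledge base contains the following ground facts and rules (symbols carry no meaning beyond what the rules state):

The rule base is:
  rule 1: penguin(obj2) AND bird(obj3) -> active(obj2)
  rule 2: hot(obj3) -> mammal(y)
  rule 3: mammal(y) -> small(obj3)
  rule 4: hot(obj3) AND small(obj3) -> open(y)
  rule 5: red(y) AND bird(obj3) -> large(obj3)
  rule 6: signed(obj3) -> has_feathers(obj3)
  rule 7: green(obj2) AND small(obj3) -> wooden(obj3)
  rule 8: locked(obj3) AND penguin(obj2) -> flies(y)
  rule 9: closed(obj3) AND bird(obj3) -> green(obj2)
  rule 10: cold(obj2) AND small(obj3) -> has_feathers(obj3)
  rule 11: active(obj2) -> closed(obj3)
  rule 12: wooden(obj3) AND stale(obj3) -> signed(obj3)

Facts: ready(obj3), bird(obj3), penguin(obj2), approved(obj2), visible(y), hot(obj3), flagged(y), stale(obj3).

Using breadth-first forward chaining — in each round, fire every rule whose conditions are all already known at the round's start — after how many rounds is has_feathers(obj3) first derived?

6

[1] rule 1 [penguin(obj2) AND bird(obj3) -> active(obj2)]; rule 2 [hot(obj3) -> mammal(y)]. ⇒ new: active(obj2), mammal(y).
[2] rule 3 [mammal(y) -> small(obj3)]; rule 11 [active(obj2) -> closed(obj3)]. ⇒ new: small(obj3), closed(obj3).
[3] rule 4 [hot(obj3) AND small(obj3) -> open(y)]; rule 9 [closed(obj3) AND bird(obj3) -> green(obj2)]. ⇒ new: open(y), green(obj2).
[4] rule 7 [green(obj2) AND small(obj3) -> wooden(obj3)]. ⇒ new: wooden(obj3).
[5] rule 12 [wooden(obj3) AND stale(obj3) -> signed(obj3)]. ⇒ new: signed(obj3).
[6] rule 6 [signed(obj3) -> has_feathers(obj3)]. ⇒ new: has_feathers(obj3).
has_feathers(obj3) first appears in round 6.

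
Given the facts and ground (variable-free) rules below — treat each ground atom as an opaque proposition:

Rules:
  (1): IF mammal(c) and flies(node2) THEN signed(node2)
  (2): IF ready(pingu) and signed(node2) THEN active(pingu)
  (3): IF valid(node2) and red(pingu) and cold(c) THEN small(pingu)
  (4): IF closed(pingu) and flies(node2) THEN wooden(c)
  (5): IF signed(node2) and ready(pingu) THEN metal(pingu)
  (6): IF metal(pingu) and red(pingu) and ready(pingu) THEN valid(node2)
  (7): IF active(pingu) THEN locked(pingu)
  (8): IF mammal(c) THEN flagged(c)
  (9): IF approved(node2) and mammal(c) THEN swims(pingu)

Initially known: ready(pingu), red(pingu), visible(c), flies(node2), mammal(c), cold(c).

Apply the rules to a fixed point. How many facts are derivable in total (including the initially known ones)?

Round 1 fires (1), (8), giving signed(node2), flagged(c).
Round 2 fires (2), (5), giving active(pingu), metal(pingu).
Round 3 fires (6), (7), giving valid(node2), locked(pingu).
Round 4 fires (3), giving small(pingu).
Closure: {active(pingu), cold(c), flagged(c), flies(node2), locked(pingu), mammal(c), metal(pingu), ready(pingu), red(pingu), signed(node2), small(pingu), valid(node2), visible(c)} — 13 facts.

13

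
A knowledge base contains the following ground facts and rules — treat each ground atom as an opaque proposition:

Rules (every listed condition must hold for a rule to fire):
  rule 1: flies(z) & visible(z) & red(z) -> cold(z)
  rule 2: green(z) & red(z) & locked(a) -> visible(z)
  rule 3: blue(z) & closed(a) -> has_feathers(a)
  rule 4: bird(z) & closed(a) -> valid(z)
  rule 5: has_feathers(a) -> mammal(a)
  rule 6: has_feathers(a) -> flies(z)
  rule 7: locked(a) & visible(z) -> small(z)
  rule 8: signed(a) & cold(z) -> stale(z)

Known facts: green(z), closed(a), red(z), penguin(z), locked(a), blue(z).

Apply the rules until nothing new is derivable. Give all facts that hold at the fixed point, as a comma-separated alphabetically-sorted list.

Round 1: rule 2 [green(z) & red(z) & locked(a) -> visible(z)]; rule 3 [blue(z) & closed(a) -> has_feathers(a)]. New: visible(z), has_feathers(a).
Round 2: rule 5 [has_feathers(a) -> mammal(a)]; rule 6 [has_feathers(a) -> flies(z)]; rule 7 [locked(a) & visible(z) -> small(z)]. New: mammal(a), flies(z), small(z).
Round 3: rule 1 [flies(z) & visible(z) & red(z) -> cold(z)]. New: cold(z).

blue(z), closed(a), cold(z), flies(z), green(z), has_feathers(a), locked(a), mammal(a), penguin(z), red(z), small(z), visible(z)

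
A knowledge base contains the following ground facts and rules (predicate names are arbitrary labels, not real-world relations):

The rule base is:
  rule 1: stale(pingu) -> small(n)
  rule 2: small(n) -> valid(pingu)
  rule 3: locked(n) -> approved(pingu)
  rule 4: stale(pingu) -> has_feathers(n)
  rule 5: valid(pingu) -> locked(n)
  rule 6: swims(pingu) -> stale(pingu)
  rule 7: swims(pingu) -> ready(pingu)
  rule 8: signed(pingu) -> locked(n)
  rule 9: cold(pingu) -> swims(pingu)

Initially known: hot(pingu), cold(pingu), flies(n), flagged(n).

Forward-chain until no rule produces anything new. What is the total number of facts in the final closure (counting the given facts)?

Round 1: rule 9 [cold(pingu) -> swims(pingu)]. Adds swims(pingu).
Round 2: rule 6 [swims(pingu) -> stale(pingu)]; rule 7 [swims(pingu) -> ready(pingu)]. Adds stale(pingu), ready(pingu).
Round 3: rule 1 [stale(pingu) -> small(n)]; rule 4 [stale(pingu) -> has_feathers(n)]. Adds small(n), has_feathers(n).
Round 4: rule 2 [small(n) -> valid(pingu)]. Adds valid(pingu).
Round 5: rule 5 [valid(pingu) -> locked(n)]. Adds locked(n).
Round 6: rule 3 [locked(n) -> approved(pingu)]. Adds approved(pingu).
Closure: {approved(pingu), cold(pingu), flagged(n), flies(n), has_feathers(n), hot(pingu), locked(n), ready(pingu), small(n), stale(pingu), swims(pingu), valid(pingu)} — 12 facts.

12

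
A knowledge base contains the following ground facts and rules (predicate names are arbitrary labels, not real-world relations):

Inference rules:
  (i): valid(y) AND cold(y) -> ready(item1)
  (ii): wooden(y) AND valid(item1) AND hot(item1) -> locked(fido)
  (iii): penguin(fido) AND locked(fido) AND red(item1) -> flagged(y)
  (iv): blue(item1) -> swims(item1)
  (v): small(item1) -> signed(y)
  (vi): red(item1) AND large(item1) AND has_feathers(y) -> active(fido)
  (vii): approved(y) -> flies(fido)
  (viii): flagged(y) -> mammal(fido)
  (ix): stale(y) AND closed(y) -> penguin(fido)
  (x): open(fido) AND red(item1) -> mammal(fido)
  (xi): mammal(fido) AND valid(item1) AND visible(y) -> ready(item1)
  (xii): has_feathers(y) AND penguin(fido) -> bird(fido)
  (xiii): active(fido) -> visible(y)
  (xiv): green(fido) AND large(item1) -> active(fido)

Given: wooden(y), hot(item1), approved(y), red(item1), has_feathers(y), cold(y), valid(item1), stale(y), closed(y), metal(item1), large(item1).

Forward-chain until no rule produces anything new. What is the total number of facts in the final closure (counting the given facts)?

Round 1 fires (ii), (vi), (vii), (ix), giving locked(fido), active(fido), flies(fido), penguin(fido).
Round 2 fires (iii), (xii), (xiii), giving flagged(y), bird(fido), visible(y).
Round 3 fires (viii), giving mammal(fido).
Round 4 fires (xi), giving ready(item1).
Closure: {active(fido), approved(y), bird(fido), closed(y), cold(y), flagged(y), flies(fido), has_feathers(y), hot(item1), large(item1), locked(fido), mammal(fido), metal(item1), penguin(fido), ready(item1), red(item1), stale(y), valid(item1), visible(y), wooden(y)} — 20 facts.

20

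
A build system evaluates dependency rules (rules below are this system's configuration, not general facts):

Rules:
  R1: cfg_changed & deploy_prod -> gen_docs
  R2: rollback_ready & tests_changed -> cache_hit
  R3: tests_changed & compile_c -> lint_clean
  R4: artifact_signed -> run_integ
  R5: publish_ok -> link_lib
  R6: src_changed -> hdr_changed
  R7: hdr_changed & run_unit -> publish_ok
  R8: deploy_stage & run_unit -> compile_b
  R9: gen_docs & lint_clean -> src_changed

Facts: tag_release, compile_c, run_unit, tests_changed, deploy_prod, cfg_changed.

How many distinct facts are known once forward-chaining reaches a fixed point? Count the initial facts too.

12

Round 1: R1 [cfg_changed & deploy_prod -> gen_docs]; R3 [tests_changed & compile_c -> lint_clean]. Adds gen_docs, lint_clean.
Round 2: R9 [gen_docs & lint_clean -> src_changed]. Adds src_changed.
Round 3: R6 [src_changed -> hdr_changed]. Adds hdr_changed.
Round 4: R7 [hdr_changed & run_unit -> publish_ok]. Adds publish_ok.
Round 5: R5 [publish_ok -> link_lib]. Adds link_lib.
Closure: {cfg_changed, compile_c, deploy_prod, gen_docs, hdr_changed, link_lib, lint_clean, publish_ok, run_unit, src_changed, tag_release, tests_changed} — 12 facts.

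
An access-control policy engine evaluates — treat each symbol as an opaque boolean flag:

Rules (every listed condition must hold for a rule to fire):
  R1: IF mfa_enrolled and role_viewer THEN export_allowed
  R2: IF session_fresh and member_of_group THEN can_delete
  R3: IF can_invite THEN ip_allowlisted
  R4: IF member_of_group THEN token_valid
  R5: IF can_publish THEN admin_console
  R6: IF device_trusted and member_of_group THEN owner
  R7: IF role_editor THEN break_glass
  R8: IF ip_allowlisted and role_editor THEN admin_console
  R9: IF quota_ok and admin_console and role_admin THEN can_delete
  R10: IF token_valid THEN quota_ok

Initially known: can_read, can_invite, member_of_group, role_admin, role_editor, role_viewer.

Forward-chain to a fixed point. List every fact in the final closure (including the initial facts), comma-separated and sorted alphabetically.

Round 1 fires R3, R4, R7, giving ip_allowlisted, token_valid, break_glass.
Round 2 fires R8, R10, giving admin_console, quota_ok.
Round 3 fires R9, giving can_delete.

admin_console, break_glass, can_delete, can_invite, can_read, ip_allowlisted, member_of_group, quota_ok, role_admin, role_editor, role_viewer, token_valid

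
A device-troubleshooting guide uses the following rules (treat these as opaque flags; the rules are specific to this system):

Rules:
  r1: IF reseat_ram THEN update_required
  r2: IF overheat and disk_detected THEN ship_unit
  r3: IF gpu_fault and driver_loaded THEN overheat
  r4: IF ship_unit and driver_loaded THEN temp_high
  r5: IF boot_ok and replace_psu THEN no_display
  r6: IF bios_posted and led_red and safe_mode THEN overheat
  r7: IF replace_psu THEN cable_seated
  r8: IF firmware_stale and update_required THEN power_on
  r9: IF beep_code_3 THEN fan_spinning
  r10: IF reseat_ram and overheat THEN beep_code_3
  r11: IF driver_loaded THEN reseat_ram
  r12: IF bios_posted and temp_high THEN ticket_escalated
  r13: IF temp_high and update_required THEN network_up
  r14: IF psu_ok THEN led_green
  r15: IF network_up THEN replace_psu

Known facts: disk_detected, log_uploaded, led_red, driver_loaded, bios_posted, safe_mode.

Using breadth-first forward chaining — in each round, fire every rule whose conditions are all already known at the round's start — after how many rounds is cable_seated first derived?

6

Round 1 fires r6, r11, giving overheat, reseat_ram.
Round 2 fires r1, r2, r10, giving update_required, ship_unit, beep_code_3.
Round 3 fires r4, r9, giving temp_high, fan_spinning.
Round 4 fires r12, r13, giving ticket_escalated, network_up.
Round 5 fires r15, giving replace_psu.
Round 6 fires r7, giving cable_seated.
cable_seated first appears in round 6.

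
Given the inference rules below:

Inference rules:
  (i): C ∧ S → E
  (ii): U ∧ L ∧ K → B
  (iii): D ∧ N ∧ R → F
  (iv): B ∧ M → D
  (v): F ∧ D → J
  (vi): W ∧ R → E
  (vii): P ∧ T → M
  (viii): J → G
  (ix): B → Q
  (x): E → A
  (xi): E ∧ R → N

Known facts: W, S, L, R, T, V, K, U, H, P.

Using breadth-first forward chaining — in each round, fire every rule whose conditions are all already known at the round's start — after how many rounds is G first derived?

5

Round 1: (ii) [U ∧ L ∧ K → B]; (vi) [W ∧ R → E]; (vii) [P ∧ T → M]. New: B, E, M.
Round 2: (iv) [B ∧ M → D]; (ix) [B → Q]; (x) [E → A]; (xi) [E ∧ R → N]. New: D, Q, A, N.
Round 3: (iii) [D ∧ N ∧ R → F]. New: F.
Round 4: (v) [F ∧ D → J]. New: J.
Round 5: (viii) [J → G]. New: G.
G first appears in round 5.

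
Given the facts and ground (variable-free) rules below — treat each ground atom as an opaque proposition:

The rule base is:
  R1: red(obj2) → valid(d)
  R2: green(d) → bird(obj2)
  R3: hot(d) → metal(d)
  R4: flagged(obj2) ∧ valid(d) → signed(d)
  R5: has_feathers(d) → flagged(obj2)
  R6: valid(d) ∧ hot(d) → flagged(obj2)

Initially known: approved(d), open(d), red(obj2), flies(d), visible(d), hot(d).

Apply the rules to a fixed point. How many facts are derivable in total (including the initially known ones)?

[1] R1 [red(obj2) → valid(d)]; R3 [hot(d) → metal(d)]. ⇒ new: valid(d), metal(d).
[2] R6 [valid(d) ∧ hot(d) → flagged(obj2)]. ⇒ new: flagged(obj2).
[3] R4 [flagged(obj2) ∧ valid(d) → signed(d)]. ⇒ new: signed(d).
Closure: {approved(d), flagged(obj2), flies(d), hot(d), metal(d), open(d), red(obj2), signed(d), valid(d), visible(d)} — 10 facts.

10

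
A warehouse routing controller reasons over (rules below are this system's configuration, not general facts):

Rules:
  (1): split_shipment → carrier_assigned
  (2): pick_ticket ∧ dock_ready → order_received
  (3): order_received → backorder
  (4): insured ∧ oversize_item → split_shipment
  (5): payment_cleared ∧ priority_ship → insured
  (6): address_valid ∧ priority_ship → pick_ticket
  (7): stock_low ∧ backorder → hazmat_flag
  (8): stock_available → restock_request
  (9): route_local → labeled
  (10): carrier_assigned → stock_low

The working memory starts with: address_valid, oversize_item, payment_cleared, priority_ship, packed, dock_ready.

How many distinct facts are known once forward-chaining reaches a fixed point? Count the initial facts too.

14

Round 1: (5) [payment_cleared ∧ priority_ship → insured]; (6) [address_valid ∧ priority_ship → pick_ticket]. New: insured, pick_ticket.
Round 2: (2) [pick_ticket ∧ dock_ready → order_received]; (4) [insured ∧ oversize_item → split_shipment]. New: order_received, split_shipment.
Round 3: (1) [split_shipment → carrier_assigned]; (3) [order_received → backorder]. New: carrier_assigned, backorder.
Round 4: (10) [carrier_assigned → stock_low]. New: stock_low.
Round 5: (7) [stock_low ∧ backorder → hazmat_flag]. New: hazmat_flag.
Closure: {address_valid, backorder, carrier_assigned, dock_ready, hazmat_flag, insured, order_received, oversize_item, packed, payment_cleared, pick_ticket, priority_ship, split_shipment, stock_low} — 14 facts.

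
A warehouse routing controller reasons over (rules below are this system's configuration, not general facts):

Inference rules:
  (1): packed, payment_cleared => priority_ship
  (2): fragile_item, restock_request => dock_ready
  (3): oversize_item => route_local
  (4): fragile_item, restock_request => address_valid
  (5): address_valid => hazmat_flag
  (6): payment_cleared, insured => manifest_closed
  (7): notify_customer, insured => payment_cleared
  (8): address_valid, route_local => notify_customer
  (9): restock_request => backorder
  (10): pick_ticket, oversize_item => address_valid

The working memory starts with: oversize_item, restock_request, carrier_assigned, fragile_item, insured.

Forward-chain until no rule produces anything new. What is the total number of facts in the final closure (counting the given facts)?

13

Round 1 — (2), (3), (4), (9), derive dock_ready, route_local, address_valid, backorder.
Round 2 — (5), (8), derive hazmat_flag, notify_customer.
Round 3 — (7), derive payment_cleared.
Round 4 — (6), derive manifest_closed.
Closure: {address_valid, backorder, carrier_assigned, dock_ready, fragile_item, hazmat_flag, insured, manifest_closed, notify_customer, oversize_item, payment_cleared, restock_request, route_local} — 13 facts.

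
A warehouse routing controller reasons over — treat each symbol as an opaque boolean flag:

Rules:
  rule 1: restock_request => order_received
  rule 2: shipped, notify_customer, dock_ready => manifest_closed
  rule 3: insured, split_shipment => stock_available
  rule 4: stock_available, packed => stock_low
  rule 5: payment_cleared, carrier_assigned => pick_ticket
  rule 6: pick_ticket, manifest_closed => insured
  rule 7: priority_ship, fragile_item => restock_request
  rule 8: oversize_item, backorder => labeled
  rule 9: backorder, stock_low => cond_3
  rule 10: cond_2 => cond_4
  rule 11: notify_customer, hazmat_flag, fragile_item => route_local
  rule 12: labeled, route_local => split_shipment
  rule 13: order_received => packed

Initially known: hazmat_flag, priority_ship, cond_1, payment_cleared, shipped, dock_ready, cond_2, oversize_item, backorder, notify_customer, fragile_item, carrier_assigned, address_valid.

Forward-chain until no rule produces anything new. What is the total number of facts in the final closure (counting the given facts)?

26

[1] rule 2 [shipped, notify_customer, dock_ready => manifest_closed]; rule 5 [payment_cleared, carrier_assigned => pick_ticket]; rule 7 [priority_ship, fragile_item => restock_request]; rule 8 [oversize_item, backorder => labeled]; rule 10 [cond_2 => cond_4]; rule 11 [notify_customer, hazmat_flag, fragile_item => route_local]. ⇒ new: manifest_closed, pick_ticket, restock_request, labeled, cond_4, route_local.
[2] rule 1 [restock_request => order_received]; rule 6 [pick_ticket, manifest_closed => insured]; rule 12 [labeled, route_local => split_shipment]. ⇒ new: order_received, insured, split_shipment.
[3] rule 3 [insured, split_shipment => stock_available]; rule 13 [order_received => packed]. ⇒ new: stock_available, packed.
[4] rule 4 [stock_available, packed => stock_low]. ⇒ new: stock_low.
[5] rule 9 [backorder, stock_low => cond_3]. ⇒ new: cond_3.
Closure: {address_valid, backorder, carrier_assigned, cond_1, cond_2, cond_3, cond_4, dock_ready, fragile_item, hazmat_flag, insured, labeled, manifest_closed, notify_customer, order_received, oversize_item, packed, payment_cleared, pick_ticket, priority_ship, restock_request, route_local, shipped, split_shipment, stock_available, stock_low} — 26 facts.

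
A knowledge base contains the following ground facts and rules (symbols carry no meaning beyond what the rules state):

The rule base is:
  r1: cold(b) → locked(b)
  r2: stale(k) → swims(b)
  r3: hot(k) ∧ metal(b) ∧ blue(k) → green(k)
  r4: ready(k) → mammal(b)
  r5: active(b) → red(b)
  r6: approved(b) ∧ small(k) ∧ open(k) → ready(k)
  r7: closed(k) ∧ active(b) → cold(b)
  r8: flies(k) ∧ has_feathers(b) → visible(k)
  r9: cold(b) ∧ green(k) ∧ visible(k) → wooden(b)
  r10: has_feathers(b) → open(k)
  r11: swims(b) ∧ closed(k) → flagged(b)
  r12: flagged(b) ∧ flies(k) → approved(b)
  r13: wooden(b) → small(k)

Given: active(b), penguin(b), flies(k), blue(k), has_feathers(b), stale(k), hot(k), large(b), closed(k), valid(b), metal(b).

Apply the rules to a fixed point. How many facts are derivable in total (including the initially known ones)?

24

Round 1 — r2, r3, r5, r7, r8, r10, derive swims(b), green(k), red(b), cold(b), visible(k), open(k).
Round 2 — r1, r9, r11, derive locked(b), wooden(b), flagged(b).
Round 3 — r12, r13, derive approved(b), small(k).
Round 4 — r6, derive ready(k).
Round 5 — r4, derive mammal(b).
Closure: {active(b), approved(b), blue(k), closed(k), cold(b), flagged(b), flies(k), green(k), has_feathers(b), hot(k), large(b), locked(b), mammal(b), metal(b), open(k), penguin(b), ready(k), red(b), small(k), stale(k), swims(b), valid(b), visible(k), wooden(b)} — 24 facts.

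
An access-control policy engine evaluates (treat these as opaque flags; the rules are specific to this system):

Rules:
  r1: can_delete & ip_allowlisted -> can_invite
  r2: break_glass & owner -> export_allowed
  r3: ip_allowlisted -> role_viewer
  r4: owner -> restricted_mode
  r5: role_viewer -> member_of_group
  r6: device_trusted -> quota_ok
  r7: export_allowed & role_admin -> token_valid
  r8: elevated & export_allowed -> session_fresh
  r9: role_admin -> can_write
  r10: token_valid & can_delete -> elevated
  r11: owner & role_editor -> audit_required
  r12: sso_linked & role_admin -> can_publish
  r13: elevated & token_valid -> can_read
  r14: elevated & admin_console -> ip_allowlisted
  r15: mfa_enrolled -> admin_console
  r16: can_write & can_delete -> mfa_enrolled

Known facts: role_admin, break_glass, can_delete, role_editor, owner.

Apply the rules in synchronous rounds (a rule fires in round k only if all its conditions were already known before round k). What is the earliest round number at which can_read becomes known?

Round 1: r2 [break_glass & owner -> export_allowed]; r4 [owner -> restricted_mode]; r9 [role_admin -> can_write]; r11 [owner & role_editor -> audit_required]. New: export_allowed, restricted_mode, can_write, audit_required.
Round 2: r7 [export_allowed & role_admin -> token_valid]; r16 [can_write & can_delete -> mfa_enrolled]. New: token_valid, mfa_enrolled.
Round 3: r10 [token_valid & can_delete -> elevated]; r15 [mfa_enrolled -> admin_console]. New: elevated, admin_console.
Round 4: r8 [elevated & export_allowed -> session_fresh]; r13 [elevated & token_valid -> can_read]; r14 [elevated & admin_console -> ip_allowlisted]. New: session_fresh, can_read, ip_allowlisted.
can_read first appears in round 4.

4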